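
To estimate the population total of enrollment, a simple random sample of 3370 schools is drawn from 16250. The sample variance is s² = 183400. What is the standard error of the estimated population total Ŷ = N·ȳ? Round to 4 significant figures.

Var(Ŷ) = N²·Var(ȳ) = N²·(1 − n/N)·s²/n.
f = 3370/16250 = 0.20738462; Var(ȳ) = 0.79261538·183400/3370 = 43.135211.
Var(Ŷ) = 16250² · 43.135211 = 1.1390392 × 10^10.
SE(Ŷ) = √(1.1390392 × 10^10) = 106700.

106700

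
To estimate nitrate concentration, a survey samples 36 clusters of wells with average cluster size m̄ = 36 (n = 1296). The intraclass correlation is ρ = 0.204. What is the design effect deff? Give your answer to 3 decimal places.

deff = 1 + (36 − 1)·0.204 = 1 + 7.14 = 8.14.

8.140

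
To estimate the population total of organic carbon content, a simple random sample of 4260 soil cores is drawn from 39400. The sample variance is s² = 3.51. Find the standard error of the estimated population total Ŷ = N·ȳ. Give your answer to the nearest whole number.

1068

Var(Ŷ) = N²·Var(ȳ) = N²·(1 − n/N)·s²/n.
f = 4260/39400 = 0.10812183; Var(ȳ) = 0.89187817·3.51/4260 = 7.3485737 × 10^-4.
Var(Ŷ) = 39400² · (7.3485737 × 10^-4) = 1.1407632 × 10^6.
SE(Ŷ) = √(1.1407632 × 10^6) = 1068.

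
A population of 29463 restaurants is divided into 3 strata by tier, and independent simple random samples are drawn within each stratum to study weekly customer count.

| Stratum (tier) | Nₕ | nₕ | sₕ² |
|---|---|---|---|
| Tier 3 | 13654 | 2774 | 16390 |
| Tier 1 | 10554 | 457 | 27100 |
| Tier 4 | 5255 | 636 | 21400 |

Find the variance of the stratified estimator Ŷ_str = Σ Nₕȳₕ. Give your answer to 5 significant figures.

8.0137 × 10^9

Var(Ŷ_str) = Σₕ Nₕ²(1 − fₕ)sₕ²/nₕ.
Tier 3: 13654²·(1 − 2774/13654)·16390/2774 = 8.777307 × 10^8.
Tier 1: 10554²·(1 − 457/10554)·27100/457 = 6.3192063 × 10^9.
Tier 4: 5255²·(1 − 636/5255)·21400/636 = 8.167278 × 10^8.
Sum = 8.0136648 × 10^9.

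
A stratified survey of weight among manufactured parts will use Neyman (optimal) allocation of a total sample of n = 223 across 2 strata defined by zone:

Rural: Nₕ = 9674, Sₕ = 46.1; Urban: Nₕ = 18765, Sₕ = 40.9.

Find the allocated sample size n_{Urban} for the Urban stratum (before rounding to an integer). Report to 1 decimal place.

141.0

Neyman allocation: nₕ = n·NₕSₕ / Σⱼ NⱼSⱼ.
Σ NⱼSⱼ = 9674·46.1 + 18765·40.9 = 1.2134599 × 10^6.
n_{Urban} = 223·18765·40.9 / (1.2134599 × 10^6) = 141.0.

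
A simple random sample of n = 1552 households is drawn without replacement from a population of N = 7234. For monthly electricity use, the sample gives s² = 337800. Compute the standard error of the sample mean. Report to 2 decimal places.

13.08

Under SRS without replacement, Var(ȳ) = (1 − f)·s²/n with f = n/N = 1552/7234 = 0.21454244.
Var(ȳ) = (1 − 0.21454244)·337800/1552 = 0.78545756·217.65464 = 170.95848.
SE(ȳ) = √(170.95848) = 13.08.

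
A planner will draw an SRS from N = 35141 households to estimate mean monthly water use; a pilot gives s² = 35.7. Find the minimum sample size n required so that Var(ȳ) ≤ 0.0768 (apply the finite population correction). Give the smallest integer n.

Without fpc, n₀ = s²/D = 35.7/0.0768 = 464.8438.
With fpc, (1 − n/N)·s²/n ≤ D requires n ≥ n₀/(1 + n₀/N) = 464.8438/(1 + 464.8438/35141) = 458.7751.
Rounding up, n = 459.

459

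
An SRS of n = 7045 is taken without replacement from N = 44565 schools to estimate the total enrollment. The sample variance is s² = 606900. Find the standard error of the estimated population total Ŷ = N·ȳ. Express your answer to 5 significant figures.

379530

Var(Ŷ) = N²·Var(ȳ) = N²·(1 − n/N)·s²/n.
f = 7045/44565 = 0.15808370; Var(ȳ) = 0.84191630·606900/7045 = 72.527893.
Var(Ŷ) = 44565² · 72.527893 = 1.4404324 × 10^11.
SE(Ŷ) = √(1.4404324 × 10^11) = 379530.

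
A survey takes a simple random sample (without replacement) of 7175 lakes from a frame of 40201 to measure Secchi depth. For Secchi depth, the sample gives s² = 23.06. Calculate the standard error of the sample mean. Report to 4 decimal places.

Under SRS without replacement, Var(ȳ) = (1 − f)·s²/n with f = n/N = 7175/40201 = 0.17847815.
Var(ȳ) = (1 − 0.17847815)·23.06/7175 = 0.82152185·0.0032139373 = 0.0026403197.
SE(ȳ) = √(0.0026403197) = 0.0514.

0.0514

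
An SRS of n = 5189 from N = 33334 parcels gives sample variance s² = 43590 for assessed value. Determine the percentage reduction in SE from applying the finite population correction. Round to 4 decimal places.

8.1124

f = n/N = 5189/33334 = 0.15566689.
SE_no-fpc = √(s²/n) = 2.8983551; SE_fpc = √((1−f)s²/n) = 2.663229.
Ratio = √(1−f) = 0.91887601. Reduction = 100·(1 − 0.91887601) = 8.1124%.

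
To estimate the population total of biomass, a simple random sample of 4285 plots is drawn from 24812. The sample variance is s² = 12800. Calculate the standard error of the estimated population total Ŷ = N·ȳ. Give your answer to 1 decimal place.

39005.3

Var(Ŷ) = N²·Var(ȳ) = N²·(1 − n/N)·s²/n.
f = 4285/24812 = 0.17269869; Var(ȳ) = 0.82730131·12800/4285 = 2.4712851.
Var(Ŷ) = 24812² · 2.4712851 = 1.5214105 × 10^9.
SE(Ŷ) = √(1.5214105 × 10^9) = 39005.3.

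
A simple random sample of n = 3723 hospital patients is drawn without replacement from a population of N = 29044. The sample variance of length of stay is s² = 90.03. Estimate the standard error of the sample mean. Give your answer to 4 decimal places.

0.1452

Under SRS without replacement, Var(ȳ) = (1 − f)·s²/n with f = n/N = 3723/29044 = 0.12818482.
Var(ȳ) = (1 − 0.12818482)·90.03/3723 = 0.87181518·0.024182111 = 0.021082332.
SE(ȳ) = √(0.021082332) = 0.1452.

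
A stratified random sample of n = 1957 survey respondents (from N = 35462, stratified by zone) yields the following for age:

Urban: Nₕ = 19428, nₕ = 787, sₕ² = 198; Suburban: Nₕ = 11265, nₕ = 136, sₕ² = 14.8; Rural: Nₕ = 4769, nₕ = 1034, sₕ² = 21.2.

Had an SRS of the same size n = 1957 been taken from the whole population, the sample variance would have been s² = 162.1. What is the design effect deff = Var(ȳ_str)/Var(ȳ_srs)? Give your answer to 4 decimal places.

Var(ȳ_str) = Σ Wₕ²(1−fₕ)sₕ²/nₕ with Wₕ = Nₕ/35462:
  Urban: (19428/35462)²·(1−787/19428)·198/787 = 0.072453823
  Suburban: (11265/35462)²·(1−136/11265)·14.8/136 = 0.01084885
  Rural: (4769/35462)²·(1−1034/4769)·21.2/1034 = 2.9040681 × 10^-4
  → Var(ȳ_str) = 0.08359308.
Var(ȳ_srs) = (1 − 1957/35462)·162.1/1957 = 0.078259773.
deff = 0.08359308 / 0.078259773 = 1.0681.

1.0681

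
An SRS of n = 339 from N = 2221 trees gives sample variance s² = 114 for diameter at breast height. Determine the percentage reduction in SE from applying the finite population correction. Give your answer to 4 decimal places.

7.9475

f = n/N = 339/2221 = 0.15263395.
SE_no-fpc = √(s²/n) = 0.57989929; SE_fpc = √((1−f)s²/n) = 0.53381172.
Ratio = √(1−f) = 0.92052488. Reduction = 100·(1 − 0.92052488) = 7.9475%.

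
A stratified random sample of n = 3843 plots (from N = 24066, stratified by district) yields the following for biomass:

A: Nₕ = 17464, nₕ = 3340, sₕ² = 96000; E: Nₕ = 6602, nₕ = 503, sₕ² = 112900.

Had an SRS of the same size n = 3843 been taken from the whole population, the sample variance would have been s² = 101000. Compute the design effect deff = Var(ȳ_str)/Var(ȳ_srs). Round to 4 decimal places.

1.2609

Var(ȳ_str) = Σ Wₕ²(1−fₕ)sₕ²/nₕ with Wₕ = Nₕ/24066:
  A: (17464/24066)²·(1−3340/17464)·96000/3340 = 12.241042
  E: (6602/24066)²·(1−503/6602)·112900/503 = 15.604587
  → Var(ȳ_str) = 27.845629.
Var(ȳ_srs) = (1 − 3843/24066)·101000/3843 = 22.084759.
deff = 27.845629 / 22.084759 = 1.2609.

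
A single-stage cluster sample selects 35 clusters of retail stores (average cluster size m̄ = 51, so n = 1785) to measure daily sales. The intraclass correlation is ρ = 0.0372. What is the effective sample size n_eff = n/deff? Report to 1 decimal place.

deff = 1 + (51 − 1)·0.0372 = 1 + 1.86 = 2.86.
n_eff = 1785 / 2.86 = 624.1.

624.1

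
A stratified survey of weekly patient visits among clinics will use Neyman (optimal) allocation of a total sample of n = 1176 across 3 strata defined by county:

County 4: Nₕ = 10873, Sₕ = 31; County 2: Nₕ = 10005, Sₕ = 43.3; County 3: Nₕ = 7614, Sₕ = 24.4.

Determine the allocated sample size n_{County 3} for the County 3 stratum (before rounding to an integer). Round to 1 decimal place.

228.5

Neyman allocation: nₕ = n·NₕSₕ / Σⱼ NⱼSⱼ.
Σ NⱼSⱼ = 10873·31 + 10005·43.3 + 7614·24.4 = 956061.1.
n_{County 3} = 1176·7614·24.4 / 956061.1 = 228.5.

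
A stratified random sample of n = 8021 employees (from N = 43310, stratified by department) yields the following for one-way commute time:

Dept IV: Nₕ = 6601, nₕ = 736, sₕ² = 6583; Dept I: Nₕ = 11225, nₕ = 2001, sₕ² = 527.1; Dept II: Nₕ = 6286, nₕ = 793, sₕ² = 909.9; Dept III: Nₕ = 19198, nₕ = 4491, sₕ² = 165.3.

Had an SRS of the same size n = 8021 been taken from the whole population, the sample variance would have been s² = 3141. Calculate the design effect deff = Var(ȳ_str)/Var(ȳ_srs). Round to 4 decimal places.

Var(ȳ_str) = Σ Wₕ²(1−fₕ)sₕ²/nₕ with Wₕ = Nₕ/43310:
  Dept IV: (6601/43310)²·(1−736/6601)·6583/736 = 0.18460668
  Dept I: (11225/43310)²·(1−2001/11225)·527.1/2001 = 0.014540362
  Dept II: (6286/43310)²·(1−793/6286)·909.9/793 = 0.021121662
  Dept III: (19198/43310)²·(1−4491/19198)·165.3/4491 = 0.0055403029
  → Var(ȳ_str) = 0.22580901.
Var(ȳ_srs) = (1 − 8021/43310)·3141/8021 = 0.31907339.
deff = 0.22580901 / 0.31907339 = 0.7077.

0.7077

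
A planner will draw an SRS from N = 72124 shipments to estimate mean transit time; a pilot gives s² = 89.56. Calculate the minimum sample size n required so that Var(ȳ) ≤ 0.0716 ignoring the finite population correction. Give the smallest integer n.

1251

Without fpc, n₀ = s²/D = 89.56/0.0716 = 1250.8380.
Rounding up, n = 1251.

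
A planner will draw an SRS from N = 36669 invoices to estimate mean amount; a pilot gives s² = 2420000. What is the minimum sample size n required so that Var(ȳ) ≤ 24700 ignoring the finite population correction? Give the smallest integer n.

Without fpc, n₀ = s²/D = 2420000/24700 = 97.9757.
Rounding up, n = 98.

98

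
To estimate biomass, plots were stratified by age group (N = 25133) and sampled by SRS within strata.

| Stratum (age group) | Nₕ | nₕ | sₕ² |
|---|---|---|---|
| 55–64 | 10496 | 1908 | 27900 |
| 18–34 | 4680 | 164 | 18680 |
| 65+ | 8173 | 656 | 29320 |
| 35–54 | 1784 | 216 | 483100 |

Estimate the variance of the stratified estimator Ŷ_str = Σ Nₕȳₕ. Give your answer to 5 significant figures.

Var(Ŷ_str) = Σₕ Nₕ²(1 − fₕ)sₕ²/nₕ.
55–64: 10496²·(1 − 1908/10496)·27900/1908 = 1.3180798 × 10^9.
18–34: 4680²·(1 − 164/4680)·18680/164 = 2.4073144 × 10^9.
65+: 8173²·(1 − 656/8173)·29320/656 = 2.7459092 × 10^9.
35–54: 1784²·(1 − 216/1784)·483100/216 = 6.2563955 × 10^9.
Sum = 1.2727699 × 10^10.

1.2728 × 10^10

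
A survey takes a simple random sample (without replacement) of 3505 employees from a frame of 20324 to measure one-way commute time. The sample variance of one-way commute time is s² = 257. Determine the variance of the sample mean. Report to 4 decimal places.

Under SRS without replacement, Var(ȳ) = (1 − f)·s²/n with f = n/N = 3505/20324 = 0.17245621.
Var(ȳ) = (1 − 0.17245621)·257/3505 = 0.82754379·0.073323823 = 0.060678675.

0.0607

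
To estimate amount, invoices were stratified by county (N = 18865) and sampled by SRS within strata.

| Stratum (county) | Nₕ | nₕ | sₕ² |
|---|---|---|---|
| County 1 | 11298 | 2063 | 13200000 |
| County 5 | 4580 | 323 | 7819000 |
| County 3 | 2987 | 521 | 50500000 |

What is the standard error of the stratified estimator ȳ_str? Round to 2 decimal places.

Var(ȳ_str) = Σₕ Wₕ²(1 − fₕ)sₕ²/nₕ with Wₕ = Nₕ/N, N = 18865.
County 1: Wₕ = 0.59888683; term = 0.59888683²·(1 − 0.18259869)·13200000/2063 = 1875.8562.
County 5: Wₕ = 0.24277763; term = 0.24277763²·(1 − 0.07052402)·7819000/323 = 1326.1853.
County 3: Wₕ = 0.15833554; term = 0.15833554²·(1 − 0.17442250)·50500000/521 = 2006.1728.
Sum = 5208.2143.
SE = √(5208.2143) = 72.17.

72.17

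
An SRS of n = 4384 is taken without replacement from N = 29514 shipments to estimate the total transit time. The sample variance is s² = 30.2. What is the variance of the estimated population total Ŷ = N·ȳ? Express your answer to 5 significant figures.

Var(Ŷ) = N²·Var(ȳ) = N²·(1 − n/N)·s²/n.
f = 4384/29514 = 0.14853968; Var(ȳ) = 0.85146032·30.2/4384 = 0.0058654429.
Var(Ŷ) = 29514² · 0.0058654429 = 5.1092477 × 10^6.

5.1092 × 10^6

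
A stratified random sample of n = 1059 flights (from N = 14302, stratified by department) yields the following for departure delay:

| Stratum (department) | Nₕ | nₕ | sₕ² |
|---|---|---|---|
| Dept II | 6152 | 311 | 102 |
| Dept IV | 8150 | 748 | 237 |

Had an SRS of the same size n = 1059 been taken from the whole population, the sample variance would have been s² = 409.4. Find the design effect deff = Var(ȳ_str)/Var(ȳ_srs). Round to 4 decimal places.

Var(ȳ_str) = Σ Wₕ²(1−fₕ)sₕ²/nₕ with Wₕ = Nₕ/14302:
  Dept II: (6152/14302)²·(1−311/6152)·102/311 = 0.057616884
  Dept IV: (8150/14302)²·(1−748/8150)·237/748 = 0.093445822
  → Var(ȳ_str) = 0.15106271.
Var(ȳ_srs) = (1 − 1059/14302)·409.4/1059 = 0.35796576.
deff = 0.15106271 / 0.35796576 = 0.4220.

0.4220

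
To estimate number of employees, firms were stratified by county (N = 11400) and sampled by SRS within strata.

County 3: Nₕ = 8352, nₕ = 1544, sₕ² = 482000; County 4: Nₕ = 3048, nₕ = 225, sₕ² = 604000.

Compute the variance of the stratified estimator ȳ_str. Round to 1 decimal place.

314.3

Var(ȳ_str) = Σₕ Wₕ²(1 − fₕ)sₕ²/nₕ with Wₕ = Nₕ/N, N = 11400.
County 3: Wₕ = 0.73263158; term = 0.73263158²·(1 − 0.18486590)·482000/1544 = 136.58408.
County 4: Wₕ = 0.26736842; term = 0.26736842²·(1 − 0.07381890)·604000/225 = 177.73402.
Sum = 314.3181.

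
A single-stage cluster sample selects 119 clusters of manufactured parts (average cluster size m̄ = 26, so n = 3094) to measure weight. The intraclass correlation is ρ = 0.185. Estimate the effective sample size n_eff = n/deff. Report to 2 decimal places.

550.04

deff = 1 + (26 − 1)·0.185 = 1 + 4.625 = 5.625.
n_eff = 3094 / 5.625 = 550.04.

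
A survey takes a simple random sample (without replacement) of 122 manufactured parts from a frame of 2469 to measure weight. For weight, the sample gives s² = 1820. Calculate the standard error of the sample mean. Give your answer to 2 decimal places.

3.77

Under SRS without replacement, Var(ȳ) = (1 − f)·s²/n with f = n/N = 122/2469 = 0.04941272.
Var(ȳ) = (1 − 0.04941272)·1820/122 = 0.95058728·14.918033 = 14.180892.
SE(ȳ) = √(14.180892) = 3.77.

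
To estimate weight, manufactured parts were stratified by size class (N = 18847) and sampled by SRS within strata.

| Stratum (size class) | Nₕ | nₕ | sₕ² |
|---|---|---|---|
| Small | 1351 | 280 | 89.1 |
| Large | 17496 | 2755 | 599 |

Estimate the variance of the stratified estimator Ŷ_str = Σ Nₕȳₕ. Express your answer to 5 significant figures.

Var(Ŷ_str) = Σₕ Nₕ²(1 − fₕ)sₕ²/nₕ.
Small: 1351²·(1 − 280/1351)·89.1/280 = 460430.93.
Large: 17496²·(1 − 2755/17496)·599/2755 = 5.6075213 × 10^7.
Sum = 5.6535644 × 10^7.

5.6536 × 10^7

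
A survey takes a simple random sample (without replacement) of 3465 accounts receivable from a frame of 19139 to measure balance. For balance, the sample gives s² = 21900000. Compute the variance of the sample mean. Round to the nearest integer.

Under SRS without replacement, Var(ȳ) = (1 − f)·s²/n with f = n/N = 3465/19139 = 0.18104394.
Var(ȳ) = (1 − 0.18104394)·21900000/3465 = 0.81895606·6320.3463 = 5176.0859.

5176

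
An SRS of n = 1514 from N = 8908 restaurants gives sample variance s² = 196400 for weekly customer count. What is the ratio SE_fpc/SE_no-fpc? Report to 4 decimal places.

0.9111

f = n/N = 1514/8908 = 0.16995959.
SE_no-fpc = √(s²/n) = 11.389582; SE_fpc = √((1−f)s²/n) = 10.376656.
Ratio = √(1−f) = 0.91106554.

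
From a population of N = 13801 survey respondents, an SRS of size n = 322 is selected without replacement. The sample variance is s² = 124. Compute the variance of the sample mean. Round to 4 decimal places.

Under SRS without replacement, Var(ȳ) = (1 − f)·s²/n with f = n/N = 322/13801 = 0.02333164.
Var(ȳ) = (1 − 0.02333164)·124/322 = 0.97666836·0.38509317 = 0.37610831.

0.3761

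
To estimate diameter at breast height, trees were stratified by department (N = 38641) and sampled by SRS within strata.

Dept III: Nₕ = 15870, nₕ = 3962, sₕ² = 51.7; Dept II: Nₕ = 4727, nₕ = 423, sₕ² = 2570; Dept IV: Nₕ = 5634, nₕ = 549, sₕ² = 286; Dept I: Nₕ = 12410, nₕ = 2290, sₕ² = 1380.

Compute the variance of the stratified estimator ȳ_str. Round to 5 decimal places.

0.14512

Var(ȳ_str) = Σₕ Wₕ²(1 − fₕ)sₕ²/nₕ with Wₕ = Nₕ/N, N = 38641.
Dept III: Wₕ = 0.41070366; term = 0.41070366²·(1 − 0.24965343)·51.7/3962 = 0.0016515629.
Dept II: Wₕ = 0.12233120; term = 0.12233120²·(1 − 0.08948593)·2570/423 = 0.08278543.
Dept IV: Wₕ = 0.14580368; term = 0.14580368²·(1 − 0.09744409)·286/549 = 0.0099955058.
Dept I: Wₕ = 0.32116146; term = 0.32116146²·(1 − 0.18452861)·1380/2290 = 0.050687303.
Sum = 0.1451198.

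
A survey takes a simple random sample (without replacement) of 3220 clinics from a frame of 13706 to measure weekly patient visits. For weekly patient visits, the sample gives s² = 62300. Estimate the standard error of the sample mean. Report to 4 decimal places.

Under SRS without replacement, Var(ȳ) = (1 − f)·s²/n with f = n/N = 3220/13706 = 0.23493361.
Var(ȳ) = (1 − 0.23493361)·62300/3220 = 0.76506639·19.347826 = 14.802372.
SE(ȳ) = √(14.802372) = 3.8474.

3.8474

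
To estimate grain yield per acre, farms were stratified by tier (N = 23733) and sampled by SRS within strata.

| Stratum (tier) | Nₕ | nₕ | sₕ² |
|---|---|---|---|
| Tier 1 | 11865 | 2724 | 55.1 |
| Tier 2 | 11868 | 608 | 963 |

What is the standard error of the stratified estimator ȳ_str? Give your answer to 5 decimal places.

0.61618

Var(ȳ_str) = Σₕ Wₕ²(1 − fₕ)sₕ²/nₕ with Wₕ = Nₕ/N, N = 23733.
Tier 1: Wₕ = 0.49993680; term = 0.49993680²·(1 − 0.22958281)·55.1/2724 = 0.0038949391.
Tier 2: Wₕ = 0.50006320; term = 0.50006320²·(1 − 0.05123020)·963/608 = 0.37577974.
Sum = 0.37967468.
SE = √(0.37967468) = 0.61618.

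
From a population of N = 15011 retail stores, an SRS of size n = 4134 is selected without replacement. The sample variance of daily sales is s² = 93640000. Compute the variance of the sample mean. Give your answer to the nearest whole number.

16413

Under SRS without replacement, Var(ȳ) = (1 − f)·s²/n with f = n/N = 4134/15011 = 0.27539804.
Var(ȳ) = (1 − 0.27539804)·93640000/4134 = 0.72460196·22651.185 = 16413.093.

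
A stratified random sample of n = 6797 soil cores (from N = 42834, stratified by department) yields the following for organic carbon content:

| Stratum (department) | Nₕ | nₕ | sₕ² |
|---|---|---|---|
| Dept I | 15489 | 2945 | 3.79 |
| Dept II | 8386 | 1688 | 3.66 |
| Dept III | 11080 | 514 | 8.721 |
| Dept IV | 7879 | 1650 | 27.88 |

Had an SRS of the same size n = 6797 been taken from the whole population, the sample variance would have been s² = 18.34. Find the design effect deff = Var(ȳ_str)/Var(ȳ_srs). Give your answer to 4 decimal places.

Var(ȳ_str) = Σ Wₕ²(1−fₕ)sₕ²/nₕ with Wₕ = Nₕ/42834:
  Dept I: (15489/42834)²·(1−2945/15489)·3.79/2945 = 1.3628124 × 10^-4
  Dept II: (8386/42834)²·(1−1688/8386)·3.66/1688 = 6.6379103 × 10^-5
  Dept III: (11080/42834)²·(1−514/11080)·8.721/514 = 0.0010826206
  Dept IV: (7879/42834)²·(1−1650/7879)·27.88/1650 = 4.5198185 × 10^-4
  → Var(ȳ_str) = 0.0017372628.
Var(ȳ_srs) = (1 − 6797/42834)·18.34/6797 = 0.0022700847.
deff = 0.0017372628 / 0.0022700847 = 0.7653.

0.7653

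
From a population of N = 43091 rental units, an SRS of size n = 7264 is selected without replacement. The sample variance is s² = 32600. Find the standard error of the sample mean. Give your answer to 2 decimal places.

1.93

Under SRS without replacement, Var(ȳ) = (1 − f)·s²/n with f = n/N = 7264/43091 = 0.16857348.
Var(ȳ) = (1 − 0.16857348)·32600/7264 = 0.83142652·4.4878855 = 3.731347.
SE(ȳ) = √(3.731347) = 1.93.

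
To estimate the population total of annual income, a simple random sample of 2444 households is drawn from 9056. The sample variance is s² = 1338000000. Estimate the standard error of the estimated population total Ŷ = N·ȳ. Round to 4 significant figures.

5.725 × 10^6

Var(Ŷ) = N²·Var(ȳ) = N²·(1 − n/N)·s²/n.
f = 2444/9056 = 0.26987633; Var(ȳ) = 0.73012367·1338000000/2444 = 399715.83.
Var(Ŷ) = 9056² · 399715.83 = 3.2781149 × 10^13.
SE(Ŷ) = √(3.2781149 × 10^13) = 5.725 × 10^6.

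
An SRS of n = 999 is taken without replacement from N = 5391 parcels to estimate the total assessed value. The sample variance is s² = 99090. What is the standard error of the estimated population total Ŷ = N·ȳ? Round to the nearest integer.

Var(Ŷ) = N²·Var(ȳ) = N²·(1 − n/N)·s²/n.
f = 999/5391 = 0.18530885; Var(ȳ) = 0.81469115·99090/999 = 80.808555.
Var(Ŷ) = 5391² · 80.808555 = 2.3485294 × 10^9.
SE(Ŷ) = √(2.3485294 × 10^9) = 48462.

48462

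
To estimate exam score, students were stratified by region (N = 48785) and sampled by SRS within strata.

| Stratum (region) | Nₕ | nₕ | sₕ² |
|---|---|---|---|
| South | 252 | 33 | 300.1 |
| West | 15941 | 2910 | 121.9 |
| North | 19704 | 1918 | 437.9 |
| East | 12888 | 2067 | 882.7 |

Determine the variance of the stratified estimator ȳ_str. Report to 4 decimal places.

0.0625

Var(ȳ_str) = Σₕ Wₕ²(1 − fₕ)sₕ²/nₕ with Wₕ = Nₕ/N, N = 48785.
South: Wₕ = 0.00516552; term = 0.00516552²·(1 − 0.13095238)·300.1/33 = 2.1087451 × 10^-4.
West: Wₕ = 0.32676027; term = 0.32676027²·(1 − 0.18254815)·121.9/2910 = 0.0036562123.
North: Wₕ = 0.40389464; term = 0.40389464²·(1 − 0.09734064)·437.9/1918 = 0.033619125.
East: Wₕ = 0.26417956; term = 0.26417956²·(1 − 0.16038175)·882.7/2067 = 0.025023782.
Sum = 0.062509994.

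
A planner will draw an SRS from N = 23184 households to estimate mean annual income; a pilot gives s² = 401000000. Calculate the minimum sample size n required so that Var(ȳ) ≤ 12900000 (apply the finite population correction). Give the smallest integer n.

32

Without fpc, n₀ = s²/D = 401000000/12900000 = 31.0853.
With fpc, (1 − n/N)·s²/n ≤ D requires n ≥ n₀/(1 + n₀/N) = 31.0853/(1 + 31.0853/23184) = 31.0437.
Rounding up, n = 32.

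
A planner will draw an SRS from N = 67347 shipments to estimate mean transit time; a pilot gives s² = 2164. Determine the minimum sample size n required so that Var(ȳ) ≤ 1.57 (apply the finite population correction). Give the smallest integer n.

Without fpc, n₀ = s²/D = 2164/1.57 = 1378.3439.
With fpc, (1 − n/N)·s²/n ≤ D requires n ≥ n₀/(1 + n₀/N) = 1378.3439/(1 + 1378.3439/67347) = 1350.7001.
Rounding up, n = 1351.

1351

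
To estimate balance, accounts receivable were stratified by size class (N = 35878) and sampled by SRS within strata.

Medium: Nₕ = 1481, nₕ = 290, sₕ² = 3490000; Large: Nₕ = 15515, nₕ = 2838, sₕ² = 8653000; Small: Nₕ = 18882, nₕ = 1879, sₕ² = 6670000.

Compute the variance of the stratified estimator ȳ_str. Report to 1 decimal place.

Var(ȳ_str) = Σₕ Wₕ²(1 − fₕ)sₕ²/nₕ with Wₕ = Nₕ/N, N = 35878.
Medium: Wₕ = 0.04127878; term = 0.04127878²·(1 − 0.19581364)·3490000/290 = 16.490651.
Large: Wₕ = 0.43243771; term = 0.43243771²·(1 − 0.18291976)·8653000/2838 = 465.87149.
Small: Wₕ = 0.52628352; term = 0.52628352²·(1 − 0.09951276)·6670000/1879 = 885.35236.
Sum = 1367.7145.

1367.7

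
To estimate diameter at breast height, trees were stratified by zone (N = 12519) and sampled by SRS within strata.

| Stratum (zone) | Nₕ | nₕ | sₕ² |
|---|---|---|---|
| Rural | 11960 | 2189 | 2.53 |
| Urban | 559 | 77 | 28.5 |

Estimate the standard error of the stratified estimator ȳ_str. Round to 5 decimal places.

Var(ȳ_str) = Σₕ Wₕ²(1 − fₕ)sₕ²/nₕ with Wₕ = Nₕ/N, N = 12519.
Rural: Wₕ = 0.95534787; term = 0.95534787²·(1 − 0.18302676)·2.53/2189 = 8.6179838 × 10^-4.
Urban: Wₕ = 0.04465213; term = 0.04465213²·(1 − 0.13774597)·28.5/77 = 6.3631726 × 10^-4.
Sum = 0.0014981156.
SE = √(0.0014981156) = 0.03871.

0.03871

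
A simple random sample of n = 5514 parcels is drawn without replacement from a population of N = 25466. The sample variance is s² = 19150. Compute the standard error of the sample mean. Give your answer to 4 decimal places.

1.6495

Under SRS without replacement, Var(ȳ) = (1 − f)·s²/n with f = n/N = 5514/25466 = 0.21652399.
Var(ȳ) = (1 − 0.21652399)·19150/5514 = 0.78347601·3.4729779 = 2.7209948.
SE(ȳ) = √(2.7209948) = 1.6495.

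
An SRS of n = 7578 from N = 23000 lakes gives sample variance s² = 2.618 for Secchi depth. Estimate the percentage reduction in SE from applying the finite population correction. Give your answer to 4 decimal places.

f = n/N = 7578/23000 = 0.32947826.
SE_no-fpc = √(s²/n) = 0.018586924; SE_fpc = √((1−f)s²/n) = 0.015219975.
Ratio = √(1−f) = 0.81885392. Reduction = 100·(1 − 0.81885392) = 18.1146%.

18.1146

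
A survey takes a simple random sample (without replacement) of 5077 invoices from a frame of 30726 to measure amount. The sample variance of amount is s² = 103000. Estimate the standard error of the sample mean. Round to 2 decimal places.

4.12

Under SRS without replacement, Var(ȳ) = (1 − f)·s²/n with f = n/N = 5077/30726 = 0.16523465.
Var(ȳ) = (1 − 0.16523465)·103000/5077 = 0.83476535·20.287571 = 16.935362.
SE(ȳ) = √(16.935362) = 4.12.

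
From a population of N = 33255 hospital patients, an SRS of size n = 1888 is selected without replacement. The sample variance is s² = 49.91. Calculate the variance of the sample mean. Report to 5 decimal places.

Under SRS without replacement, Var(ȳ) = (1 − f)·s²/n with f = n/N = 1888/33255 = 0.05677342.
Var(ȳ) = (1 − 0.05677342)·49.91/1888 = 0.94322658·0.026435381 = 0.024934554.

0.02493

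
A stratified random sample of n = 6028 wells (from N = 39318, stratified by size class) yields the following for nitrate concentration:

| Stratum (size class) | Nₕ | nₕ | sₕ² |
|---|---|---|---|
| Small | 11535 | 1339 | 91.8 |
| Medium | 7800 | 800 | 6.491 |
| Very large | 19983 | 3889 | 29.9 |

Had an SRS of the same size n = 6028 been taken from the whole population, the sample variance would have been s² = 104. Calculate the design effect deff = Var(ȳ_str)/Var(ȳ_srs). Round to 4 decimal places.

Var(ȳ_str) = Σ Wₕ²(1−fₕ)sₕ²/nₕ with Wₕ = Nₕ/39318:
  Small: (11535/39318)²·(1−1339/11535)·91.8/1339 = 0.0052158692
  Medium: (7800/39318)²·(1−800/7800)·6.491/800 = 2.8657046 × 10^-4
  Very large: (19983/39318)²·(1−3889/19983)·29.9/3889 = 0.0015994663
  → Var(ȳ_str) = 0.007101906.
Var(ȳ_srs) = (1 − 6028/39318)·104/6028 = 0.014607721.
deff = 0.007101906 / 0.014607721 = 0.4862.

0.4862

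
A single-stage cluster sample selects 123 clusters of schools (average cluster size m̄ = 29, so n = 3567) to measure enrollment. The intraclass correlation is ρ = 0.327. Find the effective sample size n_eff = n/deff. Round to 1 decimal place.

deff = 1 + (29 − 1)·0.327 = 1 + 9.156 = 10.156.
n_eff = 3567 / 10.156 = 351.2.

351.2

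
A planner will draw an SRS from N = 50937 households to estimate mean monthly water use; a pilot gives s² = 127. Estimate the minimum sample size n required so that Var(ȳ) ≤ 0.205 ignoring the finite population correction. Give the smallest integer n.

620

Without fpc, n₀ = s²/D = 127/0.205 = 619.5122.
Rounding up, n = 620.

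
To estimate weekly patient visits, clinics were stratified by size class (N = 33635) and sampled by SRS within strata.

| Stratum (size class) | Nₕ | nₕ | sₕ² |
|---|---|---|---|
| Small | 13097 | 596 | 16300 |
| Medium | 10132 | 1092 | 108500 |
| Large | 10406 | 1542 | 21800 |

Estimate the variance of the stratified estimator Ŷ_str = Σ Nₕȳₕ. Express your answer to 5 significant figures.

1.4882 × 10^10

Var(Ŷ_str) = Σₕ Nₕ²(1 − fₕ)sₕ²/nₕ.
Small: 13097²·(1 − 596/13097)·16300/596 = 4.4777303 × 10^9.
Medium: 10132²·(1 − 1092/10132)·108500/1092 = 9.1006144 × 10^9.
Large: 10406²·(1 − 1542/10406)·21800/1542 = 1.3040243 × 10^9.
Sum = 1.4882369 × 10^10.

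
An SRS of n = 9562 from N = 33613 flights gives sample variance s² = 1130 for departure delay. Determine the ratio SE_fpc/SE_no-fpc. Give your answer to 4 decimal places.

f = n/N = 9562/33613 = 0.28447327.
SE_no-fpc = √(s²/n) = 0.34376753; SE_fpc = √((1−f)s²/n) = 0.29078887.
Ratio = √(1−f) = 0.84588813.

0.8459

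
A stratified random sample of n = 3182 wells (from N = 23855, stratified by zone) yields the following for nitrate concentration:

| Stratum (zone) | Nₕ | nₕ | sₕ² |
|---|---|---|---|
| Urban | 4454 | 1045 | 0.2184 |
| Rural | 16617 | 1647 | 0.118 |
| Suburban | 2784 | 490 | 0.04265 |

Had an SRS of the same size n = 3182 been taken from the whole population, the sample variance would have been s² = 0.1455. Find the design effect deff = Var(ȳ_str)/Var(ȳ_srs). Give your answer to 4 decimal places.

0.9557

Var(ȳ_str) = Σ Wₕ²(1−fₕ)sₕ²/nₕ with Wₕ = Nₕ/23855:
  Urban: (4454/23855)²·(1−1045/4454)·0.2184/1045 = 5.5764102 × 10^-6
  Rural: (16617/23855)²·(1−1647/16617)·0.118/1647 = 3.1318719 × 10^-5
  Suburban: (2784/23855)²·(1−490/2784)·0.04265/490 = 9.7684747 × 10^-7
  → Var(ȳ_str) = 3.7871977 × 10^-5.
Var(ȳ_srs) = (1 − 3182/23855)·0.1455/3182 = 3.9626608 × 10^-5.
deff = (3.7871977 × 10^-5) / (3.9626608 × 10^-5) = 0.9557.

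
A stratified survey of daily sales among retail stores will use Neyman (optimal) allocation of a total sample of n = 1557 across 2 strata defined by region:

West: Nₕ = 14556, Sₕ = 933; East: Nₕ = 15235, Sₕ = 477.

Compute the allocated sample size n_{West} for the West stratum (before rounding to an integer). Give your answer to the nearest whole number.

1014

Neyman allocation: nₕ = n·NₕSₕ / Σⱼ NⱼSⱼ.
Σ NⱼSⱼ = 14556·933 + 15235·477 = 2.0847843 × 10^7.
n_{West} = 1557·14556·933 / (2.0847843 × 10^7) = 1014.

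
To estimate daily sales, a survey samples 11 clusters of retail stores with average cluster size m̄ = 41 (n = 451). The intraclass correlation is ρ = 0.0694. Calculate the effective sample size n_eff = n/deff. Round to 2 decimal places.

deff = 1 + (41 − 1)·0.0694 = 1 + 2.776 = 3.776.
n_eff = 451 / 3.776 = 119.44.

119.44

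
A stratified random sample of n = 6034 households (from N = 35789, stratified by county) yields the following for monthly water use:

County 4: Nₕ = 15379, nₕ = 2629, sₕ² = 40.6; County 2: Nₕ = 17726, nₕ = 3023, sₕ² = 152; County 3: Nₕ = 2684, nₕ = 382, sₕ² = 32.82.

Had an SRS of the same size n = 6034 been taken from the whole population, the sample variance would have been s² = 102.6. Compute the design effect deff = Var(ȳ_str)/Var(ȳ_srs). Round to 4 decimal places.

0.9203

Var(ȳ_str) = Σ Wₕ²(1−fₕ)sₕ²/nₕ with Wₕ = Nₕ/35789:
  County 4: (15379/35789)²·(1−2629/15379)·40.6/2629 = 0.0023641477
  County 2: (17726/35789)²·(1−3023/17726)·152/3023 = 0.010231116
  County 3: (2684/35789)²·(1−382/2684)·32.82/382 = 4.1444215 × 10^-4
  → Var(ȳ_str) = 0.013009706.
Var(ȳ_srs) = (1 − 6034/35789)·102.6/6034 = 0.014136843.
deff = 0.013009706 / 0.014136843 = 0.9203.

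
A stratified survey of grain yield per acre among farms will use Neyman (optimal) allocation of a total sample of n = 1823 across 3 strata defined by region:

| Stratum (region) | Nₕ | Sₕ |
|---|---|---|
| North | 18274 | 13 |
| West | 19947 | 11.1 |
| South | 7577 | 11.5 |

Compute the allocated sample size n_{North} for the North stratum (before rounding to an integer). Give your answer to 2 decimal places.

Neyman allocation: nₕ = n·NₕSₕ / Σⱼ NⱼSⱼ.
Σ NⱼSⱼ = 18274·13 + 19947·11.1 + 7577·11.5 = 546109.2.
n_{North} = 1823·18274·13 / 546109.2 = 793.02.

793.02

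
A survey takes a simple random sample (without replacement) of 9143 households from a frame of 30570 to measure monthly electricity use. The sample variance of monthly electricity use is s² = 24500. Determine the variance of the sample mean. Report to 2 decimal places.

Under SRS without replacement, Var(ȳ) = (1 − f)·s²/n with f = n/N = 9143/30570 = 0.29908407.
Var(ȳ) = (1 − 0.29908407)·24500/9143 = 0.70091593·2.6796456 = 1.8782063.

1.88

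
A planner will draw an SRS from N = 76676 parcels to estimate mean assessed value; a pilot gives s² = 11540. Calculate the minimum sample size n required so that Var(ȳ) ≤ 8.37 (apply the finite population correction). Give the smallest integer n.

1355

Without fpc, n₀ = s²/D = 11540/8.37 = 1378.7336.
With fpc, (1 − n/N)·s²/n ≤ D requires n ≥ n₀/(1 + n₀/N) = 1378.7336/(1 + 1378.7336/76676) = 1354.3801.
Rounding up, n = 1355.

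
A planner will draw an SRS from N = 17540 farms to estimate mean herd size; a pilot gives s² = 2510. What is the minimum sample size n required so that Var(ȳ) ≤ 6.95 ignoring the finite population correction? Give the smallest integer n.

Without fpc, n₀ = s²/D = 2510/6.95 = 361.1511.
Rounding up, n = 362.

362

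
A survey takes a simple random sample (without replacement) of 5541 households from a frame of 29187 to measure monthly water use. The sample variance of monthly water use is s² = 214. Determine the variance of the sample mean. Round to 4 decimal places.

Under SRS without replacement, Var(ȳ) = (1 − f)·s²/n with f = n/N = 5541/29187 = 0.18984479.
Var(ȳ) = (1 − 0.18984479)·214/5541 = 0.81015521·0.038621188 = 0.031289156.

0.0313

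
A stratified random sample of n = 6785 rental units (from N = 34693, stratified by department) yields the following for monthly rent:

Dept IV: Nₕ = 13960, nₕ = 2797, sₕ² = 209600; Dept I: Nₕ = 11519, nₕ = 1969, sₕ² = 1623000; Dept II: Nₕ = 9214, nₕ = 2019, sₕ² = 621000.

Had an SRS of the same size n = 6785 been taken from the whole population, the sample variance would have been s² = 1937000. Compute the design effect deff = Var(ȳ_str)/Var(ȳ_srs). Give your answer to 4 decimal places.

0.4441

Var(ȳ_str) = Σ Wₕ²(1−fₕ)sₕ²/nₕ with Wₕ = Nₕ/34693:
  Dept IV: (13960/34693)²·(1−2797/13960)·209600/2797 = 9.7024507
  Dept I: (11519/34693)²·(1−1969/11519)·1623000/1969 = 75.336813
  Dept II: (9214/34693)²·(1−2019/9214)·621000/2019 = 16.94145
  → Var(ȳ_str) = 101.98071.
Var(ȳ_srs) = (1 − 6785/34693)·1937000/6785 = 229.65009.
deff = 101.98071 / 229.65009 = 0.4441.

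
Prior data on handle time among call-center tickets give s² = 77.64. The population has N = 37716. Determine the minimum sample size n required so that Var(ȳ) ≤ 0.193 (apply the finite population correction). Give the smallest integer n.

399

Without fpc, n₀ = s²/D = 77.64/0.193 = 402.2798.
With fpc, (1 − n/N)·s²/n ≤ D requires n ≥ n₀/(1 + n₀/N) = 402.2798/(1 + 402.2798/37716) = 398.0344.
Rounding up, n = 399.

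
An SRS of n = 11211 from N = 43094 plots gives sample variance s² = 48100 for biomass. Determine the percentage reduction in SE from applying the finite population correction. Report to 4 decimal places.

f = n/N = 11211/43094 = 0.26015223.
SE_no-fpc = √(s²/n) = 2.0713351; SE_fpc = √((1−f)s²/n) = 1.7816465.
Ratio = √(1−f) = 0.86014404. Reduction = 100·(1 − 0.86014404) = 13.9856%.

13.9856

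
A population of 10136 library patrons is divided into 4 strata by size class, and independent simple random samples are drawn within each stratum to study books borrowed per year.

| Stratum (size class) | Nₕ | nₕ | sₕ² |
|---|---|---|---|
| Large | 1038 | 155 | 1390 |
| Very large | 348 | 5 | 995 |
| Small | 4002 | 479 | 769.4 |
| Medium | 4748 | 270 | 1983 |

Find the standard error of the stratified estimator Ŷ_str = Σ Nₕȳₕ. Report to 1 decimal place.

Var(Ŷ_str) = Σₕ Nₕ²(1 − fₕ)sₕ²/nₕ.
Large: 1038²·(1 − 155/1038)·1390/155 = 8.2194197 × 10^6.
Very large: 348²·(1 − 5/348)·995/5 = 2.3753436 × 10^7.
Small: 4002²·(1 − 479/4002)·769.4/479 = 2.2646777 × 10^7.
Medium: 4748²·(1 − 270/4748)·1983/270 = 1.5615423 × 10^8.
Sum = 2.1077386 × 10^8.
SE = √(2.1077386 × 10^8) = 14518.1.

14518.1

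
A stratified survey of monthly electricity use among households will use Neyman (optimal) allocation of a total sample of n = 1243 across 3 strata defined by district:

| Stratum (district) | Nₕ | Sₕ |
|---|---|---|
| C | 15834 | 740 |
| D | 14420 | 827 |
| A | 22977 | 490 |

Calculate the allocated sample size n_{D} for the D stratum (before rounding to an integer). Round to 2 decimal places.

424.72

Neyman allocation: nₕ = n·NₕSₕ / Σⱼ NⱼSⱼ.
Σ NⱼSⱼ = 15834·740 + 14420·827 + 22977·490 = 3.490123 × 10^7.
n_{D} = 1243·14420·827 / (3.490123 × 10^7) = 424.72.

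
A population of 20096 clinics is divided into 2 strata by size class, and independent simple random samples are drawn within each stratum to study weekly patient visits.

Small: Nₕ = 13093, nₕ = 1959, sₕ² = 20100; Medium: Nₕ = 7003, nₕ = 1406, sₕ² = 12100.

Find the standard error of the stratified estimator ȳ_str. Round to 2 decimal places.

2.13

Var(ȳ_str) = Σₕ Wₕ²(1 − fₕ)sₕ²/nₕ with Wₕ = Nₕ/N, N = 20096.
Small: Wₕ = 0.65152269; term = 0.65152269²·(1 − 0.14962194)·20100/1959 = 3.7036741.
Medium: Wₕ = 0.34847731; term = 0.34847731²·(1 − 0.20077110)·12100/1406 = 0.83525722.
Sum = 4.5389313.
SE = √(4.5389313) = 2.13.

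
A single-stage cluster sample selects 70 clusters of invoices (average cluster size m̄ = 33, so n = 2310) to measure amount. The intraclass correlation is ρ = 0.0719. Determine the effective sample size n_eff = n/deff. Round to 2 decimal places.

699.83

deff = 1 + (33 − 1)·0.0719 = 1 + 2.3008 = 3.3008.
n_eff = 2310 / 3.3008 = 699.83.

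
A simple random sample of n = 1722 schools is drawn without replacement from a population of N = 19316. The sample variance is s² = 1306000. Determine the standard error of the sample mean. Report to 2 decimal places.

Under SRS without replacement, Var(ȳ) = (1 − f)·s²/n with f = n/N = 1722/19316 = 0.08914889.
Var(ȳ) = (1 − 0.08914889)·1306000/1722 = 0.91085111·758.42044 = 690.8081.
SE(ȳ) = √(690.8081) = 26.28.

26.28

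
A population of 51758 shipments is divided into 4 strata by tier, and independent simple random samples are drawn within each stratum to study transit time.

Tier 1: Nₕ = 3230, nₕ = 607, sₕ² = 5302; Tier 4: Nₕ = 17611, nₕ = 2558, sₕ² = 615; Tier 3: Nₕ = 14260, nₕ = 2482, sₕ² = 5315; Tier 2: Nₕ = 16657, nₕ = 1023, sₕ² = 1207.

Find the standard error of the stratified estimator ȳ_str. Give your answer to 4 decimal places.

Var(ȳ_str) = Σₕ Wₕ²(1 − fₕ)sₕ²/nₕ with Wₕ = Nₕ/N, N = 51758.
Tier 1: Wₕ = 0.06240581; term = 0.06240581²·(1 − 0.18792570)·5302/607 = 0.027624656.
Tier 4: Wₕ = 0.34025658; term = 0.34025658²·(1 − 0.14525013)·615/2558 = 0.023791766.
Tier 3: Wₕ = 0.27551296; term = 0.27551296²·(1 − 0.17405330)·5315/2482 = 0.1342572.
Tier 2: Wₕ = 0.32182465; term = 0.32182465²·(1 − 0.06141562)·1207/1023 = 0.11469475.
Sum = 0.30036837.
SE = √(0.30036837) = 0.5481.

0.5481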